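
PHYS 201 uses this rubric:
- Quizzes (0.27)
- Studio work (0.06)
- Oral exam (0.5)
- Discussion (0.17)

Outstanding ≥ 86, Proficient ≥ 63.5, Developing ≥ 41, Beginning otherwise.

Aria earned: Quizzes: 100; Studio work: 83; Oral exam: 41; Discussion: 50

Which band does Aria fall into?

Weighted total:
  Quizzes 100 × 0.27 = 27
  Studio work 83 × 0.06 = 4.98
  Oral exam 41 × 0.5 = 20.5
  Discussion 50 × 0.17 = 8.5
Sum = 60.98
60.98 is ≥ 41 and < 63.5 → Developing

Developing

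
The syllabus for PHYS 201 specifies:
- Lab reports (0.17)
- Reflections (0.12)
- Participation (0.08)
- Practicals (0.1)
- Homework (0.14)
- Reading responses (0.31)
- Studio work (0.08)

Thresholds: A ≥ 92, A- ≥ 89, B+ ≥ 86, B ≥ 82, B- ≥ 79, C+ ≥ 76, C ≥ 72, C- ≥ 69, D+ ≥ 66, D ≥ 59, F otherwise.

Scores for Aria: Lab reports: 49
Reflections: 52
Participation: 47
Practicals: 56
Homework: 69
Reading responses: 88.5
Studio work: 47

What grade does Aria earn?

D

Weighted total:
  Lab reports 49 × 0.17 = 8.33
  Reflections 52 × 0.12 = 6.24
  Participation 47 × 0.08 = 3.76
  Practicals 56 × 0.1 = 5.6
  Homework 69 × 0.14 = 9.66
  Reading responses 88.5 × 0.31 = 27.435
  Studio work 47 × 0.08 = 3.76
Sum = 64.785
64.785 is ≥ 59 and < 66 → D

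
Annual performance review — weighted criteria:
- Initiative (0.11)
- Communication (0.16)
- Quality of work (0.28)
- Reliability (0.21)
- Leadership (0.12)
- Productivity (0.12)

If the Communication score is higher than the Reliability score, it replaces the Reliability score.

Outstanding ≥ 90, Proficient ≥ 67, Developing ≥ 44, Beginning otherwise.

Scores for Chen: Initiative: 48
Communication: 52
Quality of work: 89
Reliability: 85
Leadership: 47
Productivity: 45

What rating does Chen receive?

Communication (52) ≤ Reliability (85), so Reliability stays at 85.
Weighted total:
  Initiative 48 × 0.11 = 5.28
  Communication 52 × 0.16 = 8.32
  Quality of work 89 × 0.28 = 24.92
  Reliability 85 × 0.21 = 17.85
  Leadership 47 × 0.12 = 5.64
  Productivity 45 × 0.12 = 5.4
Sum = 67.41
67.41 is ≥ 67 and < 90 → Proficient

Proficient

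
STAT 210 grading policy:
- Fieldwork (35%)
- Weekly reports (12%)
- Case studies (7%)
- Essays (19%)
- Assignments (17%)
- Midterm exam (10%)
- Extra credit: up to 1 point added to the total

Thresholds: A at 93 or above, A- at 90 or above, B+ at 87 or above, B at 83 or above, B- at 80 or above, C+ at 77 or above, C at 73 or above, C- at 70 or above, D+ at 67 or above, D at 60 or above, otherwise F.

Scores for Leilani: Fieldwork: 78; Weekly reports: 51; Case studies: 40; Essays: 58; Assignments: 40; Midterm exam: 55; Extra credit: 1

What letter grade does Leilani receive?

D

Weighted total:
  Fieldwork 78 × 0.35 = 27.3
  Weekly reports 51 × 0.12 = 6.12
  Case studies 40 × 0.07 = 2.8
  Essays 58 × 0.19 = 11.02
  Assignments 40 × 0.17 = 6.8
  Midterm exam 55 × 0.1 = 5.5
Sum = 59.54
Extra credit: 59.54 + 1 = 60.54
60.54 is ≥ 60 and < 67 → D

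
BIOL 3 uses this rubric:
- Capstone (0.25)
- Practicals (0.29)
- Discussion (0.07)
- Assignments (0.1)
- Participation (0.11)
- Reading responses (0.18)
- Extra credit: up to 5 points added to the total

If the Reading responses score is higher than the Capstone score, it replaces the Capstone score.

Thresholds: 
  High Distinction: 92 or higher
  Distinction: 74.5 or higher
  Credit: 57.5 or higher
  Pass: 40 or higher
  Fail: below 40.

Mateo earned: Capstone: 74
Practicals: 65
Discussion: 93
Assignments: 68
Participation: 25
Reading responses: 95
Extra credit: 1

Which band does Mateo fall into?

Reading responses (95) > Capstone (74), so Capstone counts as 95.
Weighted total:
  Capstone 95 × 0.25 = 23.75
  Practicals 65 × 0.29 = 18.85
  Discussion 93 × 0.07 = 6.51
  Assignments 68 × 0.1 = 6.8
  Participation 25 × 0.11 = 2.75
  Reading responses 95 × 0.18 = 17.1
Sum = 75.76
Extra credit: 75.76 + 1 = 76.76
76.76 is ≥ 74.5 and < 92 → Distinction

Distinction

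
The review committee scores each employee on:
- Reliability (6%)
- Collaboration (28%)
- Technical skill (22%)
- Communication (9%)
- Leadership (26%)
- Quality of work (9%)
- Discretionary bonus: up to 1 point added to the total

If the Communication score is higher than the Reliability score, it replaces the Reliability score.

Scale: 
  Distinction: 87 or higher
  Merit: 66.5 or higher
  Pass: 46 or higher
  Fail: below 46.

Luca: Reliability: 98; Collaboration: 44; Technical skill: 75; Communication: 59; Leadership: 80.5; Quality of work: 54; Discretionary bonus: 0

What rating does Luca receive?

Communication (59) ≤ Reliability (98), so Reliability stays at 98.
Weighted total:
  Reliability 98 × 0.06 = 5.88
  Collaboration 44 × 0.28 = 12.32
  Technical skill 75 × 0.22 = 16.5
  Communication 59 × 0.09 = 5.31
  Leadership 80.5 × 0.26 = 20.93
  Quality of work 54 × 0.09 = 4.86
Sum = 65.8
Discretionary bonus: 65.8 + 0 = 65.8
65.8 is ≥ 46 and < 66.5 → Pass

Pass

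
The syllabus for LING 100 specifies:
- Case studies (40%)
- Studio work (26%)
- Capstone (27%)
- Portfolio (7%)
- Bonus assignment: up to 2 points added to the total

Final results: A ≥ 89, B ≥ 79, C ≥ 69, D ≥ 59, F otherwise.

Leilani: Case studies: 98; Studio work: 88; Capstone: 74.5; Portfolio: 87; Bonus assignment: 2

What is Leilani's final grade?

Weighted total:
  Case studies 98 × 0.4 = 39.2
  Studio work 88 × 0.26 = 22.88
  Capstone 74.5 × 0.27 = 20.115
  Portfolio 87 × 0.07 = 6.09
Sum = 88.285
Bonus assignment: 88.285 + 2 = 90.285
90.285 ≥ 89 → A

A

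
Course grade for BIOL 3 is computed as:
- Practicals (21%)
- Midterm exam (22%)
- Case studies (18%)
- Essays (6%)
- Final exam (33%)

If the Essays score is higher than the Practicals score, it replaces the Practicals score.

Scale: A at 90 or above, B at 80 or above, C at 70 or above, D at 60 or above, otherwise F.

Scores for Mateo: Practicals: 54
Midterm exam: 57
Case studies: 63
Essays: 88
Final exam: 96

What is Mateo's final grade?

Essays (88) > Practicals (54), so Practicals counts as 88.
Weighted total:
  Practicals 88 × 0.21 = 18.48
  Midterm exam 57 × 0.22 = 12.54
  Case studies 63 × 0.18 = 11.34
  Essays 88 × 0.06 = 5.28
  Final exam 96 × 0.33 = 31.68
Sum = 79.32
79.32 is ≥ 70 and < 80 → C

C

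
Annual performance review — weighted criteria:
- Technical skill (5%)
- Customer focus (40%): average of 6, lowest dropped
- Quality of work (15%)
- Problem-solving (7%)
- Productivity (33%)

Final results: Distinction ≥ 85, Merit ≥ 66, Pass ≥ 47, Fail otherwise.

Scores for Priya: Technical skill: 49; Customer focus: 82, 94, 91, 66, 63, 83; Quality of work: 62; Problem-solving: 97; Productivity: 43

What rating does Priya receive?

Customer focus: drop 63 → average of remaining 5 = 416/5 = 83.2
Weighted total:
  Technical skill 49 × 0.05 = 2.45
  Customer focus 83.2 × 0.4 = 33.28
  Quality of work 62 × 0.15 = 9.3
  Problem-solving 97 × 0.07 = 6.79
  Productivity 43 × 0.33 = 14.19
Sum = 66.01
66.01 is ≥ 66 and < 85 → Merit

Merit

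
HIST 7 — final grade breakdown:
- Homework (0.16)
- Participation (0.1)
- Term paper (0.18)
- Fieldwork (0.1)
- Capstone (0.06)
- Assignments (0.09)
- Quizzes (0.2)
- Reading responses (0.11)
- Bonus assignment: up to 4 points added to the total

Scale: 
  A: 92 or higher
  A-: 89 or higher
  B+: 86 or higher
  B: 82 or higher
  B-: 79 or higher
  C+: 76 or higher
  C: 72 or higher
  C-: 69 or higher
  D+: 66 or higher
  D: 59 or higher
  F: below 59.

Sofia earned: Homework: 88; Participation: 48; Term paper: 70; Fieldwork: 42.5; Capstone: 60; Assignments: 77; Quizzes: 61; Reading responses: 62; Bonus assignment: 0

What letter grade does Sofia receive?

D

Weighted total:
  Homework 88 × 0.16 = 14.08
  Participation 48 × 0.1 = 4.8
  Term paper 70 × 0.18 = 12.6
  Fieldwork 42.5 × 0.1 = 4.25
  Capstone 60 × 0.06 = 3.6
  Assignments 77 × 0.09 = 6.93
  Quizzes 61 × 0.2 = 12.2
  Reading responses 62 × 0.11 = 6.82
Sum = 65.28
Bonus assignment: 65.28 + 0 = 65.28
65.28 is ≥ 59 and < 66 → D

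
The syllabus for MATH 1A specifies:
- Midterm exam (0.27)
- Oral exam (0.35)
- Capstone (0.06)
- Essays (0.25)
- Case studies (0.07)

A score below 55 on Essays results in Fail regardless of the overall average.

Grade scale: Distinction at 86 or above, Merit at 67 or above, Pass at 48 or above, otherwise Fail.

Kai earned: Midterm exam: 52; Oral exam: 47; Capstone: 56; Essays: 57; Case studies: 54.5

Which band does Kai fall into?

Pass

Essays score 57 ≥ 55: minimum met.
Weighted total:
  Midterm exam 52 × 0.27 = 14.04
  Oral exam 47 × 0.35 = 16.45
  Capstone 56 × 0.06 = 3.36
  Essays 57 × 0.25 = 14.25
  Case studies 54.5 × 0.07 = 3.815
Sum = 51.915
51.915 is ≥ 48 and < 67 → Pass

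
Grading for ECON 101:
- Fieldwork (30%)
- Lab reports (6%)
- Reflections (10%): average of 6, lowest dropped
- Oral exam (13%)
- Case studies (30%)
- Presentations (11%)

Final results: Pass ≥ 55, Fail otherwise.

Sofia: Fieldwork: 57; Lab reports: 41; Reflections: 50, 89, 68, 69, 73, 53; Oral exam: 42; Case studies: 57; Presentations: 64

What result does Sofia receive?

Pass

Reflections: drop 50 → average of remaining 5 = 352/5 = 70.4
Weighted total:
  Fieldwork 57 × 0.3 = 17.1
  Lab reports 41 × 0.06 = 2.46
  Reflections 70.4 × 0.1 = 7.04
  Oral exam 42 × 0.13 = 5.46
  Case studies 57 × 0.3 = 17.1
  Presentations 64 × 0.11 = 7.04
Sum = 56.2
56.2 ≥ 55 → Pass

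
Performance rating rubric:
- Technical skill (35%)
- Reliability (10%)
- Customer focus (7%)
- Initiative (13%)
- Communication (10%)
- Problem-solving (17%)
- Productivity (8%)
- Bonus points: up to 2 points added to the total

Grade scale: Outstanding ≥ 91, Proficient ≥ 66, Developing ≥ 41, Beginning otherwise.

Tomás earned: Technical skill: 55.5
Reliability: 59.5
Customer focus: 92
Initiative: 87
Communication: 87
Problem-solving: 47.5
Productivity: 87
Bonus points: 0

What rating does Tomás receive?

Proficient

Weighted total:
  Technical skill 55.5 × 0.35 = 19.425
  Reliability 59.5 × 0.1 = 5.95
  Customer focus 92 × 0.07 = 6.44
  Initiative 87 × 0.13 = 11.31
  Communication 87 × 0.1 = 8.7
  Problem-solving 47.5 × 0.17 = 8.075
  Productivity 87 × 0.08 = 6.96
Sum = 66.86
Bonus points: 66.86 + 0 = 66.86
66.86 is ≥ 66 and < 91 → Proficient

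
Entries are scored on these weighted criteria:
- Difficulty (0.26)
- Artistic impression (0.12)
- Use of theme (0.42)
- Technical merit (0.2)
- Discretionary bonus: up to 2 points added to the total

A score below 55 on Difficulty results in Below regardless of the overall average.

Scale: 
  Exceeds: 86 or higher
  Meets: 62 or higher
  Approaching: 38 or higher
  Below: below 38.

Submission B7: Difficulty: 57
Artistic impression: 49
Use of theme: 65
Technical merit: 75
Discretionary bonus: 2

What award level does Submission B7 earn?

Meets

Difficulty score 57 ≥ 55: minimum met.
Weighted total:
  Difficulty 57 × 0.26 = 14.82
  Artistic impression 49 × 0.12 = 5.88
  Use of theme 65 × 0.42 = 27.3
  Technical merit 75 × 0.2 = 15
Sum = 63
Discretionary bonus: 63 + 2 = 65
65 is ≥ 62 and < 86 → Meets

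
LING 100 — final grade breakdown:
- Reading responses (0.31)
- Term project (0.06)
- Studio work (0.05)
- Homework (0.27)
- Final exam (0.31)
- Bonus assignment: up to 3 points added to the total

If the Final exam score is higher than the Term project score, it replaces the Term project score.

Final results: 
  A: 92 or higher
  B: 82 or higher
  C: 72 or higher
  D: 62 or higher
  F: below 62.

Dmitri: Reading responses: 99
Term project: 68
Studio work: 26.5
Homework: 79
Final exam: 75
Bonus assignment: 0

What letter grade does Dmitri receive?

C

Final exam (75) > Term project (68), so Term project counts as 75.
Weighted total:
  Reading responses 99 × 0.31 = 30.69
  Term project 75 × 0.06 = 4.5
  Studio work 26.5 × 0.05 = 1.325
  Homework 79 × 0.27 = 21.33
  Final exam 75 × 0.31 = 23.25
Sum = 81.095
Bonus assignment: 81.095 + 0 = 81.095
81.095 is ≥ 72 and < 82 → C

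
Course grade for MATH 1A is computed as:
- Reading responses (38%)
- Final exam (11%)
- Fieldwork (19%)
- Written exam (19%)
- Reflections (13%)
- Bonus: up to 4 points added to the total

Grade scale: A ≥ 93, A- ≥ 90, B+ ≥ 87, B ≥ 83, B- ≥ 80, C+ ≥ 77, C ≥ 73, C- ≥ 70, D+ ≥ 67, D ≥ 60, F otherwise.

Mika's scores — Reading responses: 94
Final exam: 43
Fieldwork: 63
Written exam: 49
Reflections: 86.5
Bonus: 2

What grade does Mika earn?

Weighted total:
  Reading responses 94 × 0.38 = 35.72
  Final exam 43 × 0.11 = 4.73
  Fieldwork 63 × 0.19 = 11.97
  Written exam 49 × 0.19 = 9.31
  Reflections 86.5 × 0.13 = 11.245
Sum = 72.975
Bonus: 72.975 + 2 = 74.975
74.975 is ≥ 73 and < 77 → C

C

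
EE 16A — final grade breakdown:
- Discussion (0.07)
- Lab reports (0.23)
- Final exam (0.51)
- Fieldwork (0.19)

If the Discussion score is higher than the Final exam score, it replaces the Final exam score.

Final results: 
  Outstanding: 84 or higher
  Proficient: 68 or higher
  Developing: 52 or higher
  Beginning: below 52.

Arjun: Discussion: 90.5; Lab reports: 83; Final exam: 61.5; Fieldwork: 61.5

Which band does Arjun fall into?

Proficient

Discussion (90.5) > Final exam (61.5), so Final exam counts as 90.5.
Weighted total:
  Discussion 90.5 × 0.07 = 6.335
  Lab reports 83 × 0.23 = 19.09
  Final exam 90.5 × 0.51 = 46.155
  Fieldwork 61.5 × 0.19 = 11.685
Sum = 83.265
83.265 is ≥ 68 and < 84 → Proficient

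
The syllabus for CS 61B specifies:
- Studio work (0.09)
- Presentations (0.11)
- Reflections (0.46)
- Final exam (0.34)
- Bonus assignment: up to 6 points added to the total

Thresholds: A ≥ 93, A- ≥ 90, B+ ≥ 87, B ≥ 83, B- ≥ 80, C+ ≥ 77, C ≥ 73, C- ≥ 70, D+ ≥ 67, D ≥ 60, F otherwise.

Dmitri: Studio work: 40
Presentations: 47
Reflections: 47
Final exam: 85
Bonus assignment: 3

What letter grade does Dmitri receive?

Weighted total:
  Studio work 40 × 0.09 = 3.6
  Presentations 47 × 0.11 = 5.17
  Reflections 47 × 0.46 = 21.62
  Final exam 85 × 0.34 = 28.9
Sum = 59.29
Bonus assignment: 59.29 + 3 = 62.29
62.29 is ≥ 60 and < 67 → D

D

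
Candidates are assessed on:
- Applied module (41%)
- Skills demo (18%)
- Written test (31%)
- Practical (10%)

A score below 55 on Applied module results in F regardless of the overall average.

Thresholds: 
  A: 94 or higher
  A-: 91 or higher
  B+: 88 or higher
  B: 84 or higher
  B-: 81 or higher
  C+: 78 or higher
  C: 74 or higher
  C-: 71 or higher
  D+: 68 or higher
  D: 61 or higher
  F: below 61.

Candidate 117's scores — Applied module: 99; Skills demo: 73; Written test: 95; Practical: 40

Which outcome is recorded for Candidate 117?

Applied module score 99 ≥ 55: minimum met.
Weighted total:
  Applied module 99 × 0.41 = 40.59
  Skills demo 73 × 0.18 = 13.14
  Written test 95 × 0.31 = 29.45
  Practical 40 × 0.1 = 4
Sum = 87.18
87.18 is ≥ 84 and < 88 → B

B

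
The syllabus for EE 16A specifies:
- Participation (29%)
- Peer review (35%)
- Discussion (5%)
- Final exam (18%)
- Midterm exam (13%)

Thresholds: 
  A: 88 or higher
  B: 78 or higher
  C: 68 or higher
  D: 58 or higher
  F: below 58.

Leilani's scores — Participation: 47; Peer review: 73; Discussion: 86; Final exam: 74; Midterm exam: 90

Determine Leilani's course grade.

Weighted total:
  Participation 47 × 0.29 = 13.63
  Peer review 73 × 0.35 = 25.55
  Discussion 86 × 0.05 = 4.3
  Final exam 74 × 0.18 = 13.32
  Midterm exam 90 × 0.13 = 11.7
Sum = 68.5
68.5 is ≥ 68 and < 78 → C

C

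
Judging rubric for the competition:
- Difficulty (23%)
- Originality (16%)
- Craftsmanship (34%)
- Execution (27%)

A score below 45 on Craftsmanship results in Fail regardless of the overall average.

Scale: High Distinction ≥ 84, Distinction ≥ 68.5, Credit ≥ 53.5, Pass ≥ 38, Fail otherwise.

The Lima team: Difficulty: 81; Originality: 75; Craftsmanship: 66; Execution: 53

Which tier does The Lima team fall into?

Credit

Craftsmanship score 66 ≥ 45: minimum met.
Weighted total:
  Difficulty 81 × 0.23 = 18.63
  Originality 75 × 0.16 = 12
  Craftsmanship 66 × 0.34 = 22.44
  Execution 53 × 0.27 = 14.31
Sum = 67.38
67.38 is ≥ 53.5 and < 68.5 → Credit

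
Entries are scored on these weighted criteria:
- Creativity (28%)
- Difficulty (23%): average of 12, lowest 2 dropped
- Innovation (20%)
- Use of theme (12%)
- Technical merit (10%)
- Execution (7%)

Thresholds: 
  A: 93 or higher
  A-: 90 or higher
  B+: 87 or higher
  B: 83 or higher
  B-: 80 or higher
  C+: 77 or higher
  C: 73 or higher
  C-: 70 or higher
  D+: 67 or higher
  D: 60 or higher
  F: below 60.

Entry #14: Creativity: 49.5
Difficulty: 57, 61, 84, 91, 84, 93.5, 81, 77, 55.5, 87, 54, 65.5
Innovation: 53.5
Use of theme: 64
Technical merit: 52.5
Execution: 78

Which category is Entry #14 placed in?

Difficulty: drop 54, 55.5 → average of remaining 10 = 781/10 = 78.1
Weighted total:
  Creativity 49.5 × 0.28 = 13.86
  Difficulty 78.1 × 0.23 = 17.963
  Innovation 53.5 × 0.2 = 10.7
  Use of theme 64 × 0.12 = 7.68
  Technical merit 52.5 × 0.1 = 5.25
  Execution 78 × 0.07 = 5.46
Sum = 60.913
60.913 is ≥ 60 and < 67 → D

D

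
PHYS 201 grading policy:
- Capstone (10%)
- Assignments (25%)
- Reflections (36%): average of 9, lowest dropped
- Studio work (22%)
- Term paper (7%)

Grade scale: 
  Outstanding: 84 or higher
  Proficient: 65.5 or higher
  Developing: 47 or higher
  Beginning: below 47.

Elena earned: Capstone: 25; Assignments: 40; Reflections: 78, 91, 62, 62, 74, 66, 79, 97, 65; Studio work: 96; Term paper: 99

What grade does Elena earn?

Proficient

Reflections: drop 62 → average of remaining 8 = 612/8 = 76.5
Weighted total:
  Capstone 25 × 0.1 = 2.5
  Assignments 40 × 0.25 = 10
  Reflections 76.5 × 0.36 = 27.54
  Studio work 96 × 0.22 = 21.12
  Term paper 99 × 0.07 = 6.93
Sum = 68.09
68.09 is ≥ 65.5 and < 84 → Proficient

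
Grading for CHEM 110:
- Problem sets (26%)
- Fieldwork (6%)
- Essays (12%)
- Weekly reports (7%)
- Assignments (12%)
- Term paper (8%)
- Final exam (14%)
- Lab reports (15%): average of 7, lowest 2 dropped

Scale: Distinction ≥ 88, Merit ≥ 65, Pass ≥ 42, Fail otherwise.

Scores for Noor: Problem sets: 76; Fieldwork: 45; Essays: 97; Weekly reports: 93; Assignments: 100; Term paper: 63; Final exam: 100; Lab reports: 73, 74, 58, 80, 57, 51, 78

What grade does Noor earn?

Lab reports: drop 51, 57 → average of remaining 5 = 363/5 = 72.6
Weighted total:
  Problem sets 76 × 0.26 = 19.76
  Fieldwork 45 × 0.06 = 2.7
  Essays 97 × 0.12 = 11.64
  Weekly reports 93 × 0.07 = 6.51
  Assignments 100 × 0.12 = 12
  Term paper 63 × 0.08 = 5.04
  Final exam 100 × 0.14 = 14
  Lab reports 72.6 × 0.15 = 10.89
Sum = 82.54
82.54 is ≥ 65 and < 88 → Merit

Merit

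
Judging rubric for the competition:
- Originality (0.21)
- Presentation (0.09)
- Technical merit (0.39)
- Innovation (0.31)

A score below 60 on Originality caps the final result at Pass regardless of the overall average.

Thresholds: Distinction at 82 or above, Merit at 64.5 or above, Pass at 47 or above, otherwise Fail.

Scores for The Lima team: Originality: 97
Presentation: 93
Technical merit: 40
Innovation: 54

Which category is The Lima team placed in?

Originality score 97 ≥ 60: minimum met.
Weighted total:
  Originality 97 × 0.21 = 20.37
  Presentation 93 × 0.09 = 8.37
  Technical merit 40 × 0.39 = 15.6
  Innovation 54 × 0.31 = 16.74
Sum = 61.08
61.08 is ≥ 47 and < 64.5 → Pass

Pass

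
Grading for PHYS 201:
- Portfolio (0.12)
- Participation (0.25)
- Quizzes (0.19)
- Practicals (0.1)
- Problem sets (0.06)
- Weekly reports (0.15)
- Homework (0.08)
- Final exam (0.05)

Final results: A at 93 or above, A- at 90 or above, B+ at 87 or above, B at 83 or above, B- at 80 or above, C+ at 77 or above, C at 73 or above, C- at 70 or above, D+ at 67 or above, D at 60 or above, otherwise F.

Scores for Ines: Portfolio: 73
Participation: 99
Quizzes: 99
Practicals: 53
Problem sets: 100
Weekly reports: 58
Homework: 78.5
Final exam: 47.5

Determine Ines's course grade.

Weighted total:
  Portfolio 73 × 0.12 = 8.76
  Participation 99 × 0.25 = 24.75
  Quizzes 99 × 0.19 = 18.81
  Practicals 53 × 0.1 = 5.3
  Problem sets 100 × 0.06 = 6
  Weekly reports 58 × 0.15 = 8.7
  Homework 78.5 × 0.08 = 6.28
  Final exam 47.5 × 0.05 = 2.375
Sum = 80.975
80.975 is ≥ 80 and < 83 → B-

B-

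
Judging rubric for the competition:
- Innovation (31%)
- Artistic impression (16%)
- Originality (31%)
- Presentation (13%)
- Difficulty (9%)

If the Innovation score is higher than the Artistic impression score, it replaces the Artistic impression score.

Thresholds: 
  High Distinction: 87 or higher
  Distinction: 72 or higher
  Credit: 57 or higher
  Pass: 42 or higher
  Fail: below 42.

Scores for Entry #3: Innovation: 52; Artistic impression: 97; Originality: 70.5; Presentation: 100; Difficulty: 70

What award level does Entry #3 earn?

Innovation (52) ≤ Artistic impression (97), so Artistic impression stays at 97.
Weighted total:
  Innovation 52 × 0.31 = 16.12
  Artistic impression 97 × 0.16 = 15.52
  Originality 70.5 × 0.31 = 21.855
  Presentation 100 × 0.13 = 13
  Difficulty 70 × 0.09 = 6.3
Sum = 72.795
72.795 is ≥ 72 and < 87 → Distinction

Distinction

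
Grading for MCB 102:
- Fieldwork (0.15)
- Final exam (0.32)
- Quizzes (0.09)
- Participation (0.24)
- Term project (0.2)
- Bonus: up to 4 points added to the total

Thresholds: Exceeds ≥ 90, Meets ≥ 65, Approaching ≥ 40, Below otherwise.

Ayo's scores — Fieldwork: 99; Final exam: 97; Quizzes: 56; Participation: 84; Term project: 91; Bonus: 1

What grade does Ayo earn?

Weighted total:
  Fieldwork 99 × 0.15 = 14.85
  Final exam 97 × 0.32 = 31.04
  Quizzes 56 × 0.09 = 5.04
  Participation 84 × 0.24 = 20.16
  Term project 91 × 0.2 = 18.2
Sum = 89.29
Bonus: 89.29 + 1 = 90.29
90.29 ≥ 90 → Exceeds

Exceeds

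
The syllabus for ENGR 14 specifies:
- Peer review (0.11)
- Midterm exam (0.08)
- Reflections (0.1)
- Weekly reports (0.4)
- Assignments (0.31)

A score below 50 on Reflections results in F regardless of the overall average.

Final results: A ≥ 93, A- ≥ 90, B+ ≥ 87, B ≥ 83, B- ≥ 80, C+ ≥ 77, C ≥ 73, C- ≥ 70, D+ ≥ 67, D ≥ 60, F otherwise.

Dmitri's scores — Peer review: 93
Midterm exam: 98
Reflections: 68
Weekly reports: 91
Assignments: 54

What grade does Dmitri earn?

C+

Reflections score 68 ≥ 50: minimum met.
Weighted total:
  Peer review 93 × 0.11 = 10.23
  Midterm exam 98 × 0.08 = 7.84
  Reflections 68 × 0.1 = 6.8
  Weekly reports 91 × 0.4 = 36.4
  Assignments 54 × 0.31 = 16.74
Sum = 78.01
78.01 is ≥ 77 and < 80 → C+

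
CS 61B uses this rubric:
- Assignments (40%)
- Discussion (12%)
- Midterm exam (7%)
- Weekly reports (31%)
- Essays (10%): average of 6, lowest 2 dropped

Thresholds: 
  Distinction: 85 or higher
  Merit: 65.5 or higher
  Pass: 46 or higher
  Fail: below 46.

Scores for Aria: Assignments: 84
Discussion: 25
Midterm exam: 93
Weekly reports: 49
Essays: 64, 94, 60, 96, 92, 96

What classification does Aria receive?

Essays: drop 60, 64 → average of remaining 4 = 378/4 = 94.5
Weighted total:
  Assignments 84 × 0.4 = 33.6
  Discussion 25 × 0.12 = 3
  Midterm exam 93 × 0.07 = 6.51
  Weekly reports 49 × 0.31 = 15.19
  Essays 94.5 × 0.1 = 9.45
Sum = 67.75
67.75 is ≥ 65.5 and < 85 → Merit

Merit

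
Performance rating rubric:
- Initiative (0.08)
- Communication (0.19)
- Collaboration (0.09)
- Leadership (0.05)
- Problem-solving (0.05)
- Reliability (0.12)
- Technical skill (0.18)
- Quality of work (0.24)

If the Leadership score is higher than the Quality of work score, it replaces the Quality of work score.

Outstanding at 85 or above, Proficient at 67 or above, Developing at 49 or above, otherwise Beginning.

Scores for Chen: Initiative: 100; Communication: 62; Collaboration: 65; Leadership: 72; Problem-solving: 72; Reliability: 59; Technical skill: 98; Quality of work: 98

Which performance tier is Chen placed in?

Proficient

Leadership (72) ≤ Quality of work (98), so Quality of work stays at 98.
Weighted total:
  Initiative 100 × 0.08 = 8
  Communication 62 × 0.19 = 11.78
  Collaboration 65 × 0.09 = 5.85
  Leadership 72 × 0.05 = 3.6
  Problem-solving 72 × 0.05 = 3.6
  Reliability 59 × 0.12 = 7.08
  Technical skill 98 × 0.18 = 17.64
  Quality of work 98 × 0.24 = 23.52
Sum = 81.07
81.07 is ≥ 67 and < 85 → Proficient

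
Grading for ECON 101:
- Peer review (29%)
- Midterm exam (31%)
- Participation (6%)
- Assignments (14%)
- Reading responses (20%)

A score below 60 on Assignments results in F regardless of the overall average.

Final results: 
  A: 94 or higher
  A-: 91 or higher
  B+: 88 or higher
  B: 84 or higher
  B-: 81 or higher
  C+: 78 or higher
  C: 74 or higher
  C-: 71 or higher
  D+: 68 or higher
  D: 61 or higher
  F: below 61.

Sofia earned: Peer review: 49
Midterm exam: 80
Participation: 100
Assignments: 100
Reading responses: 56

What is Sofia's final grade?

Assignments score 100 ≥ 60: minimum met.
Weighted total:
  Peer review 49 × 0.29 = 14.21
  Midterm exam 80 × 0.31 = 24.8
  Participation 100 × 0.06 = 6
  Assignments 100 × 0.14 = 14
  Reading responses 56 × 0.2 = 11.2
Sum = 70.21
70.21 is ≥ 68 and < 71 → D+

D+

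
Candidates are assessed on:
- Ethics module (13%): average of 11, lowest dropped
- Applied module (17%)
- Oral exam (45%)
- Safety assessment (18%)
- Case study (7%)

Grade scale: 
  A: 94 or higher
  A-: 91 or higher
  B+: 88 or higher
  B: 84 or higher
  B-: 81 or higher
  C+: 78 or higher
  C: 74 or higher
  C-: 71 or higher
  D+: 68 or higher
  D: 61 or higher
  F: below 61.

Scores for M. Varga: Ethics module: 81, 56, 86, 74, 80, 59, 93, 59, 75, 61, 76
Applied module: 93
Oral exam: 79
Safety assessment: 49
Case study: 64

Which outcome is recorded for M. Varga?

C

Ethics module: drop 56 → average of remaining 10 = 744/10 = 74.4
Weighted total:
  Ethics module 74.4 × 0.13 = 9.672
  Applied module 93 × 0.17 = 15.81
  Oral exam 79 × 0.45 = 35.55
  Safety assessment 49 × 0.18 = 8.82
  Case study 64 × 0.07 = 4.48
Sum = 74.332
74.332 is ≥ 74 and < 78 → C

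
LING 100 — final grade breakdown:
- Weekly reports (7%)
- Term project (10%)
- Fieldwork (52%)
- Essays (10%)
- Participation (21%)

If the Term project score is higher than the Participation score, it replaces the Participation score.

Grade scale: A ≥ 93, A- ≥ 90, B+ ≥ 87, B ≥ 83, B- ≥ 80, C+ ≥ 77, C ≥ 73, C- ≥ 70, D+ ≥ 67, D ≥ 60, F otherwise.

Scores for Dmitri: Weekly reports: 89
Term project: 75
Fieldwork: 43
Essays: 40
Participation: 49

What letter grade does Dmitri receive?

F

Term project (75) > Participation (49), so Participation counts as 75.
Weighted total:
  Weekly reports 89 × 0.07 = 6.23
  Term project 75 × 0.1 = 7.5
  Fieldwork 43 × 0.52 = 22.36
  Essays 40 × 0.1 = 4
  Participation 75 × 0.21 = 15.75
Sum = 55.84
55.84 < 60 → F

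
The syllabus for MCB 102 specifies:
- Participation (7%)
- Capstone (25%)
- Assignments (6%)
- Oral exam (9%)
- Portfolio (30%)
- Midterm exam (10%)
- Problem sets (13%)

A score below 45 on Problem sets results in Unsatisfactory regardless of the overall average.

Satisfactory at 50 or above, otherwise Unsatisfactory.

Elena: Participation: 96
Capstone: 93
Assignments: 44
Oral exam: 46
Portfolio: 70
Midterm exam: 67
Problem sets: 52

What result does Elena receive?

Problem sets score 52 ≥ 45: minimum met.
Weighted total:
  Participation 96 × 0.07 = 6.72
  Capstone 93 × 0.25 = 23.25
  Assignments 44 × 0.06 = 2.64
  Oral exam 46 × 0.09 = 4.14
  Portfolio 70 × 0.3 = 21
  Midterm exam 67 × 0.1 = 6.7
  Problem sets 52 × 0.13 = 6.76
Sum = 71.21
71.21 ≥ 50 → Satisfactory

Satisfactory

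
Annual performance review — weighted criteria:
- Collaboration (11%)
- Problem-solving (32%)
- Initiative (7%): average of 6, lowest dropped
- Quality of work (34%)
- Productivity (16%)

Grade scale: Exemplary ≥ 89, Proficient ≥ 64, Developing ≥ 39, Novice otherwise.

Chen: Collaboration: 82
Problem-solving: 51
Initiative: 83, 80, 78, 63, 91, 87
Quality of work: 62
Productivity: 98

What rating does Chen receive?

Initiative: drop 63 → average of remaining 5 = 419/5 = 83.8
Weighted total:
  Collaboration 82 × 0.11 = 9.02
  Problem-solving 51 × 0.32 = 16.32
  Initiative 83.8 × 0.07 = 5.866
  Quality of work 62 × 0.34 = 21.08
  Productivity 98 × 0.16 = 15.68
Sum = 67.966
67.966 is ≥ 64 and < 89 → Proficient

Proficient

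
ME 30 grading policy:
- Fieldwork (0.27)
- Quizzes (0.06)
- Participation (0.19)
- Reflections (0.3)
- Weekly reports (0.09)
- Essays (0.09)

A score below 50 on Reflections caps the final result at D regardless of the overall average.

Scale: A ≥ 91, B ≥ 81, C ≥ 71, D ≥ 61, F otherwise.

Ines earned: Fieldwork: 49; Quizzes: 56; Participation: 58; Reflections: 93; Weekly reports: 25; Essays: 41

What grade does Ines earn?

Reflections score 93 ≥ 50: minimum met.
Weighted total:
  Fieldwork 49 × 0.27 = 13.23
  Quizzes 56 × 0.06 = 3.36
  Participation 58 × 0.19 = 11.02
  Reflections 93 × 0.3 = 27.9
  Weekly reports 25 × 0.09 = 2.25
  Essays 41 × 0.09 = 3.69
Sum = 61.45
61.45 is ≥ 61 and < 71 → D

D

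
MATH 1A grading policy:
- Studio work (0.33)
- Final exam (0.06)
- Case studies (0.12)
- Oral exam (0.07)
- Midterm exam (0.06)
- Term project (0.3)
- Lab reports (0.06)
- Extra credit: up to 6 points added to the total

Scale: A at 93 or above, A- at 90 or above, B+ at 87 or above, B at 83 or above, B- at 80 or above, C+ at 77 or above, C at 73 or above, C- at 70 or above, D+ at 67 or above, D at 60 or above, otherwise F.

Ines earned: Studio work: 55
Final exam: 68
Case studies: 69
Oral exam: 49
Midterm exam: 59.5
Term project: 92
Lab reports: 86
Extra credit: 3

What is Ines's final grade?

C

Weighted total:
  Studio work 55 × 0.33 = 18.15
  Final exam 68 × 0.06 = 4.08
  Case studies 69 × 0.12 = 8.28
  Oral exam 49 × 0.07 = 3.43
  Midterm exam 59.5 × 0.06 = 3.57
  Term project 92 × 0.3 = 27.6
  Lab reports 86 × 0.06 = 5.16
Sum = 70.27
Extra credit: 70.27 + 3 = 73.27
73.27 is ≥ 73 and < 77 → C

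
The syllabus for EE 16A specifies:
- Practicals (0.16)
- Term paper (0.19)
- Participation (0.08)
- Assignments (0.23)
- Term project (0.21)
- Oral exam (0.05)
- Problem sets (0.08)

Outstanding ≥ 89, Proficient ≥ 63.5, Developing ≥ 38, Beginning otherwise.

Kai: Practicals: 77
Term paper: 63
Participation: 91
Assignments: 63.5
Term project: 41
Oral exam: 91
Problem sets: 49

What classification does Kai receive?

Weighted total:
  Practicals 77 × 0.16 = 12.32
  Term paper 63 × 0.19 = 11.97
  Participation 91 × 0.08 = 7.28
  Assignments 63.5 × 0.23 = 14.605
  Term project 41 × 0.21 = 8.61
  Oral exam 91 × 0.05 = 4.55
  Problem sets 49 × 0.08 = 3.92
Sum = 63.255
63.255 is ≥ 38 and < 63.5 → Developing

Developing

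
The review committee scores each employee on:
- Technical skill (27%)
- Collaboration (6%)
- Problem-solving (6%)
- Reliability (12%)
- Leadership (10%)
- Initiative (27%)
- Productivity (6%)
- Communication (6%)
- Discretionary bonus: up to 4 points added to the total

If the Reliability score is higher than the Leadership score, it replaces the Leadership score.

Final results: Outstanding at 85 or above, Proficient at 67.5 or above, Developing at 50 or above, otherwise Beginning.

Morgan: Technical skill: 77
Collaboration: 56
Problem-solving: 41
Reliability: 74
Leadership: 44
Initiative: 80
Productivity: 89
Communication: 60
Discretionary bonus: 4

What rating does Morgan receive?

Reliability (74) > Leadership (44), so Leadership counts as 74.
Weighted total:
  Technical skill 77 × 0.27 = 20.79
  Collaboration 56 × 0.06 = 3.36
  Problem-solving 41 × 0.06 = 2.46
  Reliability 74 × 0.12 = 8.88
  Leadership 74 × 0.1 = 7.4
  Initiative 80 × 0.27 = 21.6
  Productivity 89 × 0.06 = 5.34
  Communication 60 × 0.06 = 3.6
Sum = 73.43
Discretionary bonus: 73.43 + 4 = 77.43
77.43 is ≥ 67.5 and < 85 → Proficient

Proficient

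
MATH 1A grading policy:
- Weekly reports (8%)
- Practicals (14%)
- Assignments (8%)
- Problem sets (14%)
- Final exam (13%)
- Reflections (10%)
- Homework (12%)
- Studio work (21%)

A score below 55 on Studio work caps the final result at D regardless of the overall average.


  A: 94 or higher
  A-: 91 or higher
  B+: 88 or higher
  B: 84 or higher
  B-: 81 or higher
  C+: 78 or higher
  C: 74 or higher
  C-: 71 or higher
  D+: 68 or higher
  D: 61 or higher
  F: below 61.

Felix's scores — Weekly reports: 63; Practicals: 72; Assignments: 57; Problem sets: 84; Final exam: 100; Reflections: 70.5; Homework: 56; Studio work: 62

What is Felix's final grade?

C-

Studio work score 62 ≥ 55: minimum met.
Weighted total:
  Weekly reports 63 × 0.08 = 5.04
  Practicals 72 × 0.14 = 10.08
  Assignments 57 × 0.08 = 4.56
  Problem sets 84 × 0.14 = 11.76
  Final exam 100 × 0.13 = 13
  Reflections 70.5 × 0.1 = 7.05
  Homework 56 × 0.12 = 6.72
  Studio work 62 × 0.21 = 13.02
Sum = 71.23
71.23 is ≥ 71 and < 74 → C-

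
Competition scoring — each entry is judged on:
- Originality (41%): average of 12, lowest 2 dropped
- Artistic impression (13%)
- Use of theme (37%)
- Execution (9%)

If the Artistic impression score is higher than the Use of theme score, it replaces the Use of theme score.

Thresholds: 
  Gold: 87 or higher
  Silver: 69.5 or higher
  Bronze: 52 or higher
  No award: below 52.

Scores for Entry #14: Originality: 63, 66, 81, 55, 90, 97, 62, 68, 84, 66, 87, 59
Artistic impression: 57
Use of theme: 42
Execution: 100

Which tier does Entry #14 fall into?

Originality: drop 55, 59 → average of remaining 10 = 764/10 = 76.4
Artistic impression (57) > Use of theme (42), so Use of theme counts as 57.
Weighted total:
  Originality 76.4 × 0.41 = 31.324
  Artistic impression 57 × 0.13 = 7.41
  Use of theme 57 × 0.37 = 21.09
  Execution 100 × 0.09 = 9
Sum = 68.824
68.824 is ≥ 52 and < 69.5 → Bronze

Bronze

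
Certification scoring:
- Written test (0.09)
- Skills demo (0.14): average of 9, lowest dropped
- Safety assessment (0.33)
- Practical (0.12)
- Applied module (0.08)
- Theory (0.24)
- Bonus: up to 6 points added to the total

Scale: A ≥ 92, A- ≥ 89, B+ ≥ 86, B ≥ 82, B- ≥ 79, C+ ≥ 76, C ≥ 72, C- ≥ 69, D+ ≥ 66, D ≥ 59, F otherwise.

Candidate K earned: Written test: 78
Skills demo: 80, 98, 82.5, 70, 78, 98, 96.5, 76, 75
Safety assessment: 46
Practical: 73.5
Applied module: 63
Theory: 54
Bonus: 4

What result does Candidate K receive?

D

Skills demo: drop 70 → average of remaining 8 = 684/8 = 85.5
Weighted total:
  Written test 78 × 0.09 = 7.02
  Skills demo 85.5 × 0.14 = 11.97
  Safety assessment 46 × 0.33 = 15.18
  Practical 73.5 × 0.12 = 8.82
  Applied module 63 × 0.08 = 5.04
  Theory 54 × 0.24 = 12.96
Sum = 60.99
Bonus: 60.99 + 4 = 64.99
64.99 is ≥ 59 and < 66 → D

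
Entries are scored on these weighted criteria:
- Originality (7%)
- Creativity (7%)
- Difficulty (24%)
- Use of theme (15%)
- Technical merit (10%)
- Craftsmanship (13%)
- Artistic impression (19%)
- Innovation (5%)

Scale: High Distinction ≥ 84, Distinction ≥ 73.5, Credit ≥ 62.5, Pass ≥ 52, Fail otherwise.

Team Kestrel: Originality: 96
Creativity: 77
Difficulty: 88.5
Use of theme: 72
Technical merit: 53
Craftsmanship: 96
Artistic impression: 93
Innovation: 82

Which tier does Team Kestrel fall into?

Distinction

Weighted total:
  Originality 96 × 0.07 = 6.72
  Creativity 77 × 0.07 = 5.39
  Difficulty 88.5 × 0.24 = 21.24
  Use of theme 72 × 0.15 = 10.8
  Technical merit 53 × 0.1 = 5.3
  Craftsmanship 96 × 0.13 = 12.48
  Artistic impression 93 × 0.19 = 17.67
  Innovation 82 × 0.05 = 4.1
Sum = 83.7
83.7 is ≥ 73.5 and < 84 → Distinction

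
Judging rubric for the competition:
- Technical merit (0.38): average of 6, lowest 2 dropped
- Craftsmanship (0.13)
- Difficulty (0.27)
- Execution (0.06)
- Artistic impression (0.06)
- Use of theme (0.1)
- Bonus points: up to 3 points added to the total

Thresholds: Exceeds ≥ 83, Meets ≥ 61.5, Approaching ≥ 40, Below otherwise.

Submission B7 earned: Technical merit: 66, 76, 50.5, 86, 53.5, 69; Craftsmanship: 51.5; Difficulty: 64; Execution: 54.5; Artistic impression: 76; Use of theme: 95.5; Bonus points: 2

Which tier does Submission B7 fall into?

Meets

Technical merit: drop 50.5, 53.5 → average of remaining 4 = 297/4 = 74.25
Weighted total:
  Technical merit 74.25 × 0.38 = 28.215
  Craftsmanship 51.5 × 0.13 = 6.695
  Difficulty 64 × 0.27 = 17.28
  Execution 54.5 × 0.06 = 3.27
  Artistic impression 76 × 0.06 = 4.56
  Use of theme 95.5 × 0.1 = 9.55
Sum = 69.57
Bonus points: 69.57 + 2 = 71.57
71.57 is ≥ 61.5 and < 83 → Meets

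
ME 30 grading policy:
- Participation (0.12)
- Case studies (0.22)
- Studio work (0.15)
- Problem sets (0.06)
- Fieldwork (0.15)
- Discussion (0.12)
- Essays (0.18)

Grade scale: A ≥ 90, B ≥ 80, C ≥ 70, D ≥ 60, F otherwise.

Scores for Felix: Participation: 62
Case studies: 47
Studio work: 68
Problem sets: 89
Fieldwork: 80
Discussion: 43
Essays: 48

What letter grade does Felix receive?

F

Weighted total:
  Participation 62 × 0.12 = 7.44
  Case studies 47 × 0.22 = 10.34
  Studio work 68 × 0.15 = 10.2
  Problem sets 89 × 0.06 = 5.34
  Fieldwork 80 × 0.15 = 12
  Discussion 43 × 0.12 = 5.16
  Essays 48 × 0.18 = 8.64
Sum = 59.12
59.12 < 60 → F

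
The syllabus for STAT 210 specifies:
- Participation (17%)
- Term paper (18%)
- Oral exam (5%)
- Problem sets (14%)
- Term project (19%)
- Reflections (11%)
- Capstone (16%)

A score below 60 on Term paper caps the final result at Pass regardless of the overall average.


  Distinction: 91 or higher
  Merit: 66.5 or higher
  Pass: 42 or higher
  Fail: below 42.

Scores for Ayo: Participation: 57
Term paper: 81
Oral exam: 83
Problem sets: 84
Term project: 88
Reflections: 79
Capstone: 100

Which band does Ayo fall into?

Term paper score 81 ≥ 60: minimum met.
Weighted total:
  Participation 57 × 0.17 = 9.69
  Term paper 81 × 0.18 = 14.58
  Oral exam 83 × 0.05 = 4.15
  Problem sets 84 × 0.14 = 11.76
  Term project 88 × 0.19 = 16.72
  Reflections 79 × 0.11 = 8.69
  Capstone 100 × 0.16 = 16
Sum = 81.59
81.59 is ≥ 66.5 and < 91 → Merit

Merit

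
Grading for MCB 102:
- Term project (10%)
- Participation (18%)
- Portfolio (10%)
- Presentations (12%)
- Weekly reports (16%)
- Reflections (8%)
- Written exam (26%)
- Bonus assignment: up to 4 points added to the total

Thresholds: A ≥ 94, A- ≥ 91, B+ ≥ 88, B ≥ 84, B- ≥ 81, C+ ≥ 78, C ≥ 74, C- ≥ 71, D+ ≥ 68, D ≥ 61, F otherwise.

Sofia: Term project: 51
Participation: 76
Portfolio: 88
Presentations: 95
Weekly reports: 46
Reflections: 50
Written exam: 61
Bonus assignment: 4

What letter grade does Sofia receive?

D+

Weighted total:
  Term project 51 × 0.1 = 5.1
  Participation 76 × 0.18 = 13.68
  Portfolio 88 × 0.1 = 8.8
  Presentations 95 × 0.12 = 11.4
  Weekly reports 46 × 0.16 = 7.36
  Reflections 50 × 0.08 = 4
  Written exam 61 × 0.26 = 15.86
Sum = 66.2
Bonus assignment: 66.2 + 4 = 70.2
70.2 is ≥ 68 and < 71 → D+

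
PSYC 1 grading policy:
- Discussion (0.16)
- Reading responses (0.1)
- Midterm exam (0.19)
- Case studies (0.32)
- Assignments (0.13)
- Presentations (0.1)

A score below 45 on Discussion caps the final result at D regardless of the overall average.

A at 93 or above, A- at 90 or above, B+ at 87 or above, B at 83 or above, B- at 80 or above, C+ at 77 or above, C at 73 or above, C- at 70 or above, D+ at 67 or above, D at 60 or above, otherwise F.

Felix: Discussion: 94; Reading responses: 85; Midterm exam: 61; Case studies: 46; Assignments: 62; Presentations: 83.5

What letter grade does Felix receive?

Discussion score 94 ≥ 45: minimum met.
Weighted total:
  Discussion 94 × 0.16 = 15.04
  Reading responses 85 × 0.1 = 8.5
  Midterm exam 61 × 0.19 = 11.59
  Case studies 46 × 0.32 = 14.72
  Assignments 62 × 0.13 = 8.06
  Presentations 83.5 × 0.1 = 8.35
Sum = 66.26
66.26 is ≥ 60 and < 67 → D

D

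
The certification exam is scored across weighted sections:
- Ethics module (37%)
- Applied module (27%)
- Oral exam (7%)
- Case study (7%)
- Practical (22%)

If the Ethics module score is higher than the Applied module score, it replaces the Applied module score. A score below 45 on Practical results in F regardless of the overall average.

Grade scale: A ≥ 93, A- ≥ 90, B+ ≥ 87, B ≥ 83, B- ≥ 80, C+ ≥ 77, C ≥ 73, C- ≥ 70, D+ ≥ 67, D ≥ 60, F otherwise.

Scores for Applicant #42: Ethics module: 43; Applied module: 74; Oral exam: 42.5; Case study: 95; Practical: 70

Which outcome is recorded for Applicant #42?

Ethics module (43) ≤ Applied module (74), so Applied module stays at 74.
Practical score 70 ≥ 45: minimum met.
Weighted total:
  Ethics module 43 × 0.37 = 15.91
  Applied module 74 × 0.27 = 19.98
  Oral exam 42.5 × 0.07 = 2.975
  Case study 95 × 0.07 = 6.65
  Practical 70 × 0.22 = 15.4
Sum = 60.915
60.915 is ≥ 60 and < 67 → D

D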